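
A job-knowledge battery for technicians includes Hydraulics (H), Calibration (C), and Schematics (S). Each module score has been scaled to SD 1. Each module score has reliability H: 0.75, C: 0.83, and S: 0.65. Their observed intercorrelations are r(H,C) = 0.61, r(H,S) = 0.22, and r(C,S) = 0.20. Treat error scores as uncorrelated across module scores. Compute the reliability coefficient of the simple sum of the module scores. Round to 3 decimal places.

0.848

Var(H+C+S) = 3 + 2·[0.61 + 0.22 + 0.20] = 3 + 2.06 = 5.06.
Because errors are independent across components, Cov(Tᵢ,Tⱼ) = Cov(Xᵢ,Xⱼ); the off-diagonal part of the true-score variance is the same as above.
True-score variance = [0.75 + 0.83 + 0.65] + 2.06 = 2.23 + 2.06 = 4.29.
Reliability = 4.29 / 5.06 = 0.848.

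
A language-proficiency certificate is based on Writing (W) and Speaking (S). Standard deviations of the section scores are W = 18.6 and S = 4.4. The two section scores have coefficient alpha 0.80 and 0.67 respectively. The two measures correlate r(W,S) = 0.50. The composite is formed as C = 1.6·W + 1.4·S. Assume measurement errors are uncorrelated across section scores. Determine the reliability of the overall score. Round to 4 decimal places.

Var(C) = 1.6²·18.6² + 1.4²·4.4² + 2·[2.24·18.6·4.4·0.50] = 923.603 + 183.322 = 1106.92.
Because errors are independent across components, Cov(Tᵢ,Tⱼ) = Cov(Xᵢ,Xⱼ); the off-diagonal part of the true-score variance is the same as above.
True-score variance = [1.6²·18.6²·0.80 + 1.4²·4.4²·0.67] + 183.322 = 733.95 + 183.322 = 917.271.
Reliability = 917.271 / 1106.92 = 0.8287.

0.8287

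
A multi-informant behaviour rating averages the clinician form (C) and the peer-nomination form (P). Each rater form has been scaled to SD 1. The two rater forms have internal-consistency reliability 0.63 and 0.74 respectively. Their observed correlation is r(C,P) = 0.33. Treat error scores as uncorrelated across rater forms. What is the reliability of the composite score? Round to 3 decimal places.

0.763

Var(C+P) = 2 + 2·[0.33] = 2 + 0.66 = 2.66.
Under uncorrelated errors the observed covariances equal the true-score covariances, so only the own-variance terms attenuate.
True-score variance = [0.63 + 0.74] + 0.66 = 1.37 + 0.66 = 2.03.
Reliability = 2.03 / 2.66 = 0.763.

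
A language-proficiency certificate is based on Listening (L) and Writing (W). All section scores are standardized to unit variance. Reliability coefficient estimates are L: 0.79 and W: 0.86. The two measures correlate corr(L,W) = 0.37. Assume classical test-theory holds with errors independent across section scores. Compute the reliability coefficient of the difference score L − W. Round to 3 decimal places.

0.722

Var(L−W) = 1 + 1 − 2·0.37 = 2 − 0.74 = 1.26.
Under uncorrelated errors the observed covariances equal the true-score covariances, so only the own-variance terms attenuate.
True-score variance = [0.79 + 0.86] − 0.74 = 1.65 − 0.74 = 0.91.
Reliability = 0.91 / 1.26 = 0.722.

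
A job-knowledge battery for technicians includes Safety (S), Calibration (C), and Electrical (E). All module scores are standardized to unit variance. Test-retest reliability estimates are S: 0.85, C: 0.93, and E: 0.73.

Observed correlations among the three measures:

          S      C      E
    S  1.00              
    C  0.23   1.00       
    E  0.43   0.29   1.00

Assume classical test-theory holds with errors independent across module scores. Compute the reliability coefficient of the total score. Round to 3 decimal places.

0.900

Var(S+C+E) = 3 + 2·[0.23 + 0.43 + 0.29] = 3 + 1.9 = 4.9.
Under uncorrelated errors the observed covariances equal the true-score covariances, so only the own-variance terms attenuate.
True-score variance = [0.85 + 0.93 + 0.73] + 1.9 = 2.51 + 1.9 = 4.41.
Reliability = 4.41 / 4.9 = 0.900.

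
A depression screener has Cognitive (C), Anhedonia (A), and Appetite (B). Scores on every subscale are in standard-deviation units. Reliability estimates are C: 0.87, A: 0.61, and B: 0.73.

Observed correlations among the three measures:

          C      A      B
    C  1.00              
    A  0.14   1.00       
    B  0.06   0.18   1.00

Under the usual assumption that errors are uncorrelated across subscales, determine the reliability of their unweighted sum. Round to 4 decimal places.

0.7899

Var(C+A+B) = 3 + 2·[0.14 + 0.06 + 0.18] = 3 + 0.76 = 3.76.
Under uncorrelated errors the observed covariances equal the true-score covariances, so only the own-variance terms attenuate.
True-score variance = [0.87 + 0.61 + 0.73] + 0.76 = 2.21 + 0.76 = 2.97.
Reliability = 2.97 / 3.76 = 0.7899.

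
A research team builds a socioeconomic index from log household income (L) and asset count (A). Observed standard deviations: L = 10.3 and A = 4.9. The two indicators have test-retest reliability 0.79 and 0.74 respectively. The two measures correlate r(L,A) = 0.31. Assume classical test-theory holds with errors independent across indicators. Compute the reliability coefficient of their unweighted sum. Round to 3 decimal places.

Var(L+A) = 10.3² + 4.9² + 2·[10.3·4.9·0.31] = 130.1 + 31.2914 = 161.391.
Under uncorrelated errors the observed covariances equal the true-score covariances, so only the own-variance terms attenuate.
True-score variance = [10.3²·0.79 + 4.9²·0.74] + 31.2914 = 101.579 + 31.2914 = 132.87.
Reliability = 132.87 / 161.391 = 0.823.

0.823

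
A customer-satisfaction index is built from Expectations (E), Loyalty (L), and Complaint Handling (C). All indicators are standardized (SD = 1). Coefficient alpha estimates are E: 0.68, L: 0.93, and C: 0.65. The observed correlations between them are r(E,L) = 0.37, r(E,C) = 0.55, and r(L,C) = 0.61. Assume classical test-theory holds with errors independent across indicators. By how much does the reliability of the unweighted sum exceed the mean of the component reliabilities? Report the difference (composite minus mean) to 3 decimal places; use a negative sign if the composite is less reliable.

Var(sum) = 3 + 3.06 = 6.06; true-score variance = 2.26 + 3.06 = 5.32; composite reliability = 0.8779.
Mean component reliability = 0.7533.
Difference = 0.8779 − 0.7533 = 0.125.

0.125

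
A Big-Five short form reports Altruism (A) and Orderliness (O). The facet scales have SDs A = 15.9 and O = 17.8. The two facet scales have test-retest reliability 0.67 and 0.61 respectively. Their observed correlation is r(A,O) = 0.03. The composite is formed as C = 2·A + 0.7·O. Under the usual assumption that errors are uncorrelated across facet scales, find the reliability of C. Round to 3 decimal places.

0.669

Var(C) = 2²·15.9² + 0.7²·17.8² + 2·[1.4·15.9·17.8·0.03] = 1166.49 + 23.7737 = 1190.27.
Under uncorrelated errors the observed covariances equal the true-score covariances, so only the own-variance terms attenuate.
True-score variance = [2²·15.9²·0.67 + 0.7²·17.8²·0.61] + 23.7737 = 772.234 + 23.7737 = 796.008.
Reliability = 796.008 / 1190.27 = 0.669.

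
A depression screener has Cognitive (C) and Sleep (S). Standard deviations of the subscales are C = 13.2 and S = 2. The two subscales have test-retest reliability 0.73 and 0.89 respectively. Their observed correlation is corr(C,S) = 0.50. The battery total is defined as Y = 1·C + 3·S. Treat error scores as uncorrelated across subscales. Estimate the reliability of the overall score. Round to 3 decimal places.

0.824

Var(Y) = 13.2² + 3²·2² + 2·[3·13.2·2·0.50] = 210.24 + 79.2 = 289.44.
Because errors are independent across components, Cov(Tᵢ,Tⱼ) = Cov(Xᵢ,Xⱼ); the off-diagonal part of the true-score variance is the same as above.
True-score variance = [13.2²·0.73 + 3²·2²·0.89] + 79.2 = 159.235 + 79.2 = 238.435.
Reliability = 238.435 / 289.44 = 0.824.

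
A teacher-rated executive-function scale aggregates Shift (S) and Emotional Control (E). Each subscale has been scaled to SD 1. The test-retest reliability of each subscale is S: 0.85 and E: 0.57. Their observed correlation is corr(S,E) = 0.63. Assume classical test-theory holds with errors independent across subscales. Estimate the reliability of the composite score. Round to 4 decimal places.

Var(S+E) = 2 + 2·[0.63] = 2 + 1.26 = 3.26.
With uncorrelated errors the cross-covariances are all true-score covariance, so they carry over unchanged; only the diagonal terms shrink to ρᵢσᵢ².
True-score variance = [0.85 + 0.57] + 1.26 = 1.42 + 1.26 = 2.68.
Reliability = 2.68 / 3.26 = 0.8221.

0.8221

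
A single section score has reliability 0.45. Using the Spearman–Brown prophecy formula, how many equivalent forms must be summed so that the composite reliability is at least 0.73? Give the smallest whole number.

k ≥ ρ*(1−ρ₁)/(ρ₁(1−ρ*)) = 0.73·0.55 / (0.45·0.27) = 3.305.
Smallest integer k = 4.

4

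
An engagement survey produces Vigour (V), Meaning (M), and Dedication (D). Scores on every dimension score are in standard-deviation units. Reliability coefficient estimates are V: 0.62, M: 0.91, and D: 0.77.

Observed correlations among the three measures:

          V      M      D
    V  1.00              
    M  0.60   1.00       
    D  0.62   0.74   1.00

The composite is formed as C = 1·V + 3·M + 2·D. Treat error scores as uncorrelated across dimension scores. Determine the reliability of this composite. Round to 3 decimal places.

Var(C) = 1 + 3² + 2² + 2·[3·0.60 + 2·0.62 + 6·0.74] = 14 + 14.96 = 28.96.
With uncorrelated errors the cross-covariances are all true-score covariance, so they carry over unchanged; only the diagonal terms shrink to ρᵢσᵢ².
True-score variance = [0.62 + 3²·0.91 + 2²·0.77] + 14.96 = 11.89 + 14.96 = 26.85.
Reliability = 26.85 / 28.96 = 0.927.

0.927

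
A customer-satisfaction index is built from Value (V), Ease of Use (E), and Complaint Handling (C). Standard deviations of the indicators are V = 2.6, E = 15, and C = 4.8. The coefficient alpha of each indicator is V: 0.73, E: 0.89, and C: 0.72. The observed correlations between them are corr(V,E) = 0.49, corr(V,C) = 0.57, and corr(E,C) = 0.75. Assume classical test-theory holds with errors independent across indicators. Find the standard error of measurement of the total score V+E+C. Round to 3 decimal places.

Var(total) = 254.8 + 160.447 = 415.247.
True-score variance = 221.774 + 160.447 = 382.221, so reliability = 0.9205.
Error variance = 415.247 − 382.221 = 33.0264; SEM = √33.0264 = 5.747.

5.747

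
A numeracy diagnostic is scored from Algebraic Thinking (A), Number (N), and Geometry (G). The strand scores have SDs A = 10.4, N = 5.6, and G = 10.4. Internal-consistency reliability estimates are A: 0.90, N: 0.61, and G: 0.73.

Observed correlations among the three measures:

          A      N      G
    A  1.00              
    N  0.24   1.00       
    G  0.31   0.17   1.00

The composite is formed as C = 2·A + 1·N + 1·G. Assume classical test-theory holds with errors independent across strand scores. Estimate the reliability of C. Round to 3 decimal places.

0.892

Var(C) = 2²·10.4² + 5.6² + 10.4² + 2·[2·10.4·5.6·0.24 + 2·10.4·10.4·0.31 + 5.6·10.4·0.17] = 572.16 + 209.83 = 781.99.
With uncorrelated errors the cross-covariances are all true-score covariance, so they carry over unchanged; only the diagonal terms shrink to ρᵢσᵢ².
True-score variance = [2²·10.4²·0.90 + 5.6²·0.61 + 10.4²·0.73] + 209.83 = 487.462 + 209.83 = 697.293.
Reliability = 697.293 / 781.99 = 0.892.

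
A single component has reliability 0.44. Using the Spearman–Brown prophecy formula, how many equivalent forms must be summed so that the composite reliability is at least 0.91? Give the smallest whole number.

13

k ≥ ρ*(1−ρ₁)/(ρ₁(1−ρ*)) = 0.91·0.56 / (0.44·0.09) = 12.869.
Smallest integer k = 13.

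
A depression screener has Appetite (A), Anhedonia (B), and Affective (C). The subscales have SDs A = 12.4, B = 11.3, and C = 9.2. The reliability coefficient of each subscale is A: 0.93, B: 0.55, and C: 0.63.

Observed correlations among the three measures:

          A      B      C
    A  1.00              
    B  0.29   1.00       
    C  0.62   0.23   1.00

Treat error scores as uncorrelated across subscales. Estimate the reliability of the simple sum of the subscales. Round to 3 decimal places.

Var(A+B+C) = 12.4² + 11.3² + 9.2² + 2·[12.4·11.3·0.29 + 12.4·9.2·0.62 + 11.3·9.2·0.23] = 366.09 + 270.55 = 636.64.
Because errors are independent across components, Cov(Tᵢ,Tⱼ) = Cov(Xᵢ,Xⱼ); the off-diagonal part of the true-score variance is the same as above.
True-score variance = [12.4²·0.93 + 11.3²·0.55 + 9.2²·0.63] + 270.55 = 266.55 + 270.55 = 537.1.
Reliability = 537.1 / 636.64 = 0.844.

0.844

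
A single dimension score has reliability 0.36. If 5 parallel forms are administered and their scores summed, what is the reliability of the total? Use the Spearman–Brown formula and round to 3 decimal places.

0.738

ρ_k = kρ / (1 + (k−1)ρ) = 5·0.36 / (1 + 4·0.36) = 1.800 / 2.440 = 0.738.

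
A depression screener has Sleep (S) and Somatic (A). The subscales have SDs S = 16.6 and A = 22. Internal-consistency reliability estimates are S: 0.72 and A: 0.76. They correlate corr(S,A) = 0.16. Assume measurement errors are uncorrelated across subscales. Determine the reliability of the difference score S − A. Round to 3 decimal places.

Var(S−A) = 16.6² + 22² − 2·16.6·22·0.16 = 759.56 − 116.864 = 642.696.
With uncorrelated errors the cross-covariances are all true-score covariance, so they carry over unchanged; only the diagonal terms shrink to ρᵢσᵢ².
True-score variance = [16.6²·0.72 + 22²·0.76] − 116.864 = 566.243 − 116.864 = 449.379.
Reliability = 449.379 / 642.696 = 0.699.

0.699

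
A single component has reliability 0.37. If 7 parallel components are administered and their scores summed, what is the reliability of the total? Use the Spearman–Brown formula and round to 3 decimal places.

0.804

ρ_k = kρ / (1 + (k−1)ρ) = 7·0.37 / (1 + 6·0.37) = 2.590 / 3.220 = 0.804.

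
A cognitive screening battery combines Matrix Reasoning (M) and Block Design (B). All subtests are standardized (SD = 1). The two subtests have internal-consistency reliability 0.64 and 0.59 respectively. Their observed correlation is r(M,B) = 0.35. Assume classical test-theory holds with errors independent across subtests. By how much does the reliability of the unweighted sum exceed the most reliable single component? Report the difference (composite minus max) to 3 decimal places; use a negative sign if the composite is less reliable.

0.075

Var(sum) = 2 + 0.7 = 2.7; true-score variance = 1.23 + 0.7 = 1.93; composite reliability = 0.7148.
Max component reliability = 0.6400.
Difference = 0.7148 − 0.6400 = 0.075.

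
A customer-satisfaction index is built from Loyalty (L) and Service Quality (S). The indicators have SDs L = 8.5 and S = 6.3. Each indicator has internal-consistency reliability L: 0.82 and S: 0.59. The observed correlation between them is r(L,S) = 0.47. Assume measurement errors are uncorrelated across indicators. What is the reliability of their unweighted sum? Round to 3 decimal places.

Var(L+S) = 8.5² + 6.3² + 2·[8.5·6.3·0.47] = 111.94 + 50.337 = 162.277.
Because errors are independent across components, Cov(Tᵢ,Tⱼ) = Cov(Xᵢ,Xⱼ); the off-diagonal part of the true-score variance is the same as above.
True-score variance = [8.5²·0.82 + 6.3²·0.59] + 50.337 = 82.6621 + 50.337 = 132.999.
Reliability = 132.999 / 162.277 = 0.820.

0.820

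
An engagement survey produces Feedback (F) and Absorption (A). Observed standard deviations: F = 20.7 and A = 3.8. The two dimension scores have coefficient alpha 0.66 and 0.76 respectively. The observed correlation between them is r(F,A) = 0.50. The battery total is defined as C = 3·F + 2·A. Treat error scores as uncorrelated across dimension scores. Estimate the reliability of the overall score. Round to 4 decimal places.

0.6979

Var(C) = 3²·20.7² + 2²·3.8² + 2·[6·20.7·3.8·0.50] = 3914.17 + 471.96 = 4386.13.
Because errors are independent across components, Cov(Tᵢ,Tⱼ) = Cov(Xᵢ,Xⱼ); the off-diagonal part of the true-score variance is the same as above.
True-score variance = [3²·20.7²·0.66 + 2²·3.8²·0.76] + 471.96 = 2589.13 + 471.96 = 3061.09.
Reliability = 3061.09 / 4386.13 = 0.6979.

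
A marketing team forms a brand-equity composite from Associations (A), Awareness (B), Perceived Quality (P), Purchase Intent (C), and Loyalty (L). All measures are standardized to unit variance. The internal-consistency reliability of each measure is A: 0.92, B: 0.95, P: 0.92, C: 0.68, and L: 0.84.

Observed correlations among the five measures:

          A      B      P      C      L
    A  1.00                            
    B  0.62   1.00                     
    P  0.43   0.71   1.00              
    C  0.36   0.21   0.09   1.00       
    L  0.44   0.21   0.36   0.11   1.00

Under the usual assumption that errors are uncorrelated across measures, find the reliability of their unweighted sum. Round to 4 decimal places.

0.9429

Var(A+B+P+C+L) = 5 + 2·[0.62 + 0.43 + 0.36 + 0.44 + 0.71 + 0.21 + 0.21 + 0.09 + 0.36 + 0.11] = 5 + 7.08 = 12.08.
Because errors are independent across components, Cov(Tᵢ,Tⱼ) = Cov(Xᵢ,Xⱼ); the off-diagonal part of the true-score variance is the same as above.
True-score variance = [0.92 + 0.95 + 0.92 + 0.68 + 0.84] + 7.08 = 4.31 + 7.08 = 11.39.
Reliability = 11.39 / 12.08 = 0.9429.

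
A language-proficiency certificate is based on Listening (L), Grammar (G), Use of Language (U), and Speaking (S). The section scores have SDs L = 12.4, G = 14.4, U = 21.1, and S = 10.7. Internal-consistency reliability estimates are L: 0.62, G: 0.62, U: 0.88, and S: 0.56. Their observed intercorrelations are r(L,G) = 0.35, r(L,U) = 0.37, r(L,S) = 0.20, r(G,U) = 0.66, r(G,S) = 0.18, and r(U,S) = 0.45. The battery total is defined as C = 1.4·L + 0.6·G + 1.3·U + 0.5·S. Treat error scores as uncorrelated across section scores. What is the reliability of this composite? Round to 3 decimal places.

Var(C) = 1.4²·12.4² + 0.6²·14.4² + 1.3²·21.1² + 0.5²·10.7² + 2·[0.84·12.4·14.4·0.35 + 1.82·12.4·21.1·0.37 + 0.7·12.4·10.7·0.20 + 0.78·14.4·21.1·0.66 + 0.3·14.4·10.7·0.18 + 0.65·21.1·10.7·0.45] = 1157.05 + 956.07 = 2113.12.
Under uncorrelated errors the observed covariances equal the true-score covariances, so only the own-variance terms attenuate.
True-score variance = [1.4²·12.4²·0.62 + 0.6²·14.4²·0.62 + 1.3²·21.1²·0.88 + 0.5²·10.7²·0.56] + 956.07 = 911.277 + 956.07 = 1867.35.
Reliability = 1867.35 / 2113.12 = 0.884.

0.884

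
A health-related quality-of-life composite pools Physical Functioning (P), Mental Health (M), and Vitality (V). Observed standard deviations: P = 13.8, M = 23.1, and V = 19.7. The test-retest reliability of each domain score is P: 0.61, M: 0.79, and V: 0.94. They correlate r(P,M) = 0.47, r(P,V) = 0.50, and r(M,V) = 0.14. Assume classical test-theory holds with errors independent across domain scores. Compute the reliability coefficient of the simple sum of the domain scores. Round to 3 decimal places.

Var(P+M+V) = 13.8² + 23.1² + 19.7² + 2·[13.8·23.1·0.47 + 13.8·19.7·0.50 + 23.1·19.7·0.14] = 1112.14 + 698.933 = 1811.07.
With uncorrelated errors the cross-covariances are all true-score covariance, so they carry over unchanged; only the diagonal terms shrink to ρᵢσᵢ².
True-score variance = [13.8²·0.61 + 23.1²·0.79 + 19.7²·0.94] + 698.933 = 902.525 + 698.933 = 1601.46.
Reliability = 1601.46 / 1811.07 = 0.884.

0.884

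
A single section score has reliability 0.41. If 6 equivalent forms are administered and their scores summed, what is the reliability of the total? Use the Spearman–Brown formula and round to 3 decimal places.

ρ_k = kρ / (1 + (k−1)ρ) = 6·0.41 / (1 + 5·0.41) = 2.460 / 3.050 = 0.807.

0.807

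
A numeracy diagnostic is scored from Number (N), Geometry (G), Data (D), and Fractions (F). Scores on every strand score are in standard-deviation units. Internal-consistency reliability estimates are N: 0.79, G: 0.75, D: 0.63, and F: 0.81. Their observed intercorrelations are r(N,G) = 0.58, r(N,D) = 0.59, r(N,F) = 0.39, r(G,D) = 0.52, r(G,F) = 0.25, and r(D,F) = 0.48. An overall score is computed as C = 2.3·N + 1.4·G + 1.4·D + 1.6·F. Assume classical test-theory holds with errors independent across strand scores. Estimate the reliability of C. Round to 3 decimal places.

Var(C) = 2.3² + 1.4² + 1.4² + 1.6² + 2·[3.22·0.58 + 3.22·0.59 + 3.68·0.39 + 1.96·0.52 + 2.24·0.25 + 2.24·0.48] = 11.77 + 15.714 = 27.484.
With uncorrelated errors the cross-covariances are all true-score covariance, so they carry over unchanged; only the diagonal terms shrink to ρᵢσᵢ².
True-score variance = [2.3²·0.79 + 1.4²·0.75 + 1.4²·0.63 + 1.6²·0.81] + 15.714 = 8.9575 + 15.714 = 24.6715.
Reliability = 24.6715 / 27.484 = 0.898.

0.898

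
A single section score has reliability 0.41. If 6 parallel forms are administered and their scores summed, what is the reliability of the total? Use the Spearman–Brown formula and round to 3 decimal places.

0.807

ρ_k = kρ / (1 + (k−1)ρ) = 6·0.41 / (1 + 5·0.41) = 2.460 / 3.050 = 0.807.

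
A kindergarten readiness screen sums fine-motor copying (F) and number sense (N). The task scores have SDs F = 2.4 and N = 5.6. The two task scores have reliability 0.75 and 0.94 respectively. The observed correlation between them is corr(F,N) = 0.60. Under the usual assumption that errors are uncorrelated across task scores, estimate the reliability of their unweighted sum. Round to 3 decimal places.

0.938

Var(F+N) = 2.4² + 5.6² + 2·[2.4·5.6·0.60] = 37.12 + 16.128 = 53.248.
With uncorrelated errors the cross-covariances are all true-score covariance, so they carry over unchanged; only the diagonal terms shrink to ρᵢσᵢ².
True-score variance = [2.4²·0.75 + 5.6²·0.94] + 16.128 = 33.7984 + 16.128 = 49.9264.
Reliability = 49.9264 / 53.248 = 0.938.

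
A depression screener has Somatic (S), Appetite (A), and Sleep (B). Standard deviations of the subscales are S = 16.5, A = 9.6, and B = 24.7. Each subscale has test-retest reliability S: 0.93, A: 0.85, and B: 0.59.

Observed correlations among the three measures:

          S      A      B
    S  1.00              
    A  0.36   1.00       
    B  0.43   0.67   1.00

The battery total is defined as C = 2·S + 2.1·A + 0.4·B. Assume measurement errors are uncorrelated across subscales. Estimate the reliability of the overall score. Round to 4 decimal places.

Var(C) = 2²·16.5² + 2.1²·9.6² + 0.4²·24.7² + 2·[4.2·16.5·9.6·0.36 + 0.8·16.5·24.7·0.43 + 0.84·9.6·24.7·0.67] = 1593.04 + 1026.3 = 2619.34.
Because errors are independent across components, Cov(Tᵢ,Tⱼ) = Cov(Xᵢ,Xⱼ); the off-diagonal part of the true-score variance is the same as above.
True-score variance = [2²·16.5²·0.93 + 2.1²·9.6²·0.85 + 0.4²·24.7²·0.59] + 1026.3 = 1415.82 + 1026.3 = 2442.12.
Reliability = 2442.12 / 2619.34 = 0.9323.

0.9323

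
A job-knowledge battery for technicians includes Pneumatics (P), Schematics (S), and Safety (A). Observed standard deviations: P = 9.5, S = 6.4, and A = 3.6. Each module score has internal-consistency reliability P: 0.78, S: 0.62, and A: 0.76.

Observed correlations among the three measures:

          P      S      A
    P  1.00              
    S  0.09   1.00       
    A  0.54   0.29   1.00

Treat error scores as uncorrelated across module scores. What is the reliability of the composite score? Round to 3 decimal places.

Var(P+S+A) = 9.5² + 6.4² + 3.6² + 2·[9.5·6.4·0.09 + 9.5·3.6·0.54 + 6.4·3.6·0.29] = 144.17 + 61.2432 = 205.413.
With uncorrelated errors the cross-covariances are all true-score covariance, so they carry over unchanged; only the diagonal terms shrink to ρᵢσᵢ².
True-score variance = [9.5²·0.78 + 6.4²·0.62 + 3.6²·0.76] + 61.2432 = 105.64 + 61.2432 = 166.883.
Reliability = 166.883 / 205.413 = 0.812.

0.812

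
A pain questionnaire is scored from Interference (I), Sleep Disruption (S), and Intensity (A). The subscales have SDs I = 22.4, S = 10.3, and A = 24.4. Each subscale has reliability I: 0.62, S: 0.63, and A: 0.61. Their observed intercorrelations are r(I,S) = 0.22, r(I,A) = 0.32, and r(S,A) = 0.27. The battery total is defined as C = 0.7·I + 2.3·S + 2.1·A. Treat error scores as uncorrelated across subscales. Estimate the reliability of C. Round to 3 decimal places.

0.722

Var(C) = 0.7²·22.4² + 2.3²·10.3² + 2.1²·24.4² + 2·[1.61·22.4·10.3·0.22 + 1.47·22.4·24.4·0.32 + 4.83·10.3·24.4·0.27] = 3432.62 + 1333.14 = 4765.75.
With uncorrelated errors the cross-covariances are all true-score covariance, so they carry over unchanged; only the diagonal terms shrink to ρᵢσᵢ².
True-score variance = [0.7²·22.4²·0.62 + 2.3²·10.3²·0.63 + 2.1²·24.4²·0.61] + 1333.14 = 2107.58 + 1333.14 = 3440.72.
Reliability = 3440.72 / 4765.75 = 0.722.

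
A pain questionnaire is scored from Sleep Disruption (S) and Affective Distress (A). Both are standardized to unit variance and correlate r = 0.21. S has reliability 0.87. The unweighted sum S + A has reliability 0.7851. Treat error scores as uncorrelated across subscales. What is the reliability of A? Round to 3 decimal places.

Var(S+A) = 2 + 2·0.21 = 2.420.
True-score variance = ρ_S + ρ_A + 2·0.21, so 0.7851 = (0.87 + ρ_A + 0.42) / 2.420.
ρ_A = 0.7851·2.420 − 0.87 − 0.42 = 0.610.

0.610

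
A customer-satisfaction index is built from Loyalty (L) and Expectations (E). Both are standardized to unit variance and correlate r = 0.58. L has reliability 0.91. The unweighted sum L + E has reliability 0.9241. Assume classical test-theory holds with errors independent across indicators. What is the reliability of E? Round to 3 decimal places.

Var(L+E) = 2 + 2·0.58 = 3.160.
True-score variance = ρ_L + ρ_E + 2·0.58, so 0.9241 = (0.91 + ρ_E + 1.16) / 3.160.
ρ_E = 0.9241·3.160 − 0.91 − 1.16 = 0.850.

0.850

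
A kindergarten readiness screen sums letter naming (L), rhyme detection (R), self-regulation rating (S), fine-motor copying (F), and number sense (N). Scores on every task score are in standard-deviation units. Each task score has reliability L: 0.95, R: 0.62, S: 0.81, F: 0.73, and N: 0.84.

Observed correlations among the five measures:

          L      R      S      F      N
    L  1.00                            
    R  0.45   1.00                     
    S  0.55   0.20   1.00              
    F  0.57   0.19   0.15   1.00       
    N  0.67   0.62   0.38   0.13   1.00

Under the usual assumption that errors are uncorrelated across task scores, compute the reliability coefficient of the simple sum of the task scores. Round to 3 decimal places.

0.918

Var(L+R+S+F+N) = 5 + 2·[0.45 + 0.55 + 0.57 + 0.67 + 0.20 + 0.19 + 0.62 + 0.15 + 0.38 + 0.13] = 5 + 7.82 = 12.82.
With uncorrelated errors the cross-covariances are all true-score covariance, so they carry over unchanged; only the diagonal terms shrink to ρᵢσᵢ².
True-score variance = [0.95 + 0.62 + 0.81 + 0.73 + 0.84] + 7.82 = 3.95 + 7.82 = 11.77.
Reliability = 11.77 / 12.82 = 0.918.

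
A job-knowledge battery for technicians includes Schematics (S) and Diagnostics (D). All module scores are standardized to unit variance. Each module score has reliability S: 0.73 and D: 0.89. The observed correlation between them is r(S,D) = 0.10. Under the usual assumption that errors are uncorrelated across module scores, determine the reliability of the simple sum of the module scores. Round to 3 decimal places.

0.827

Var(S+D) = 2 + 2·[0.10] = 2 + 0.2 = 2.2.
Because errors are independent across components, Cov(Tᵢ,Tⱼ) = Cov(Xᵢ,Xⱼ); the off-diagonal part of the true-score variance is the same as above.
True-score variance = [0.73 + 0.89] + 0.2 = 1.62 + 0.2 = 1.82.
Reliability = 1.82 / 2.2 = 0.827.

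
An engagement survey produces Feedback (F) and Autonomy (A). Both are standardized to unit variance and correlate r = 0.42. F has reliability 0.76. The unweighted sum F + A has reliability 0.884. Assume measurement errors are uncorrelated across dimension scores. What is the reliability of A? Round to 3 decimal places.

0.911

Var(F+A) = 2 + 2·0.42 = 2.840.
True-score variance = ρ_F + ρ_A + 2·0.42, so 0.884 = (0.76 + ρ_A + 0.84) / 2.840.
ρ_A = 0.884·2.840 − 0.76 − 0.84 = 0.911.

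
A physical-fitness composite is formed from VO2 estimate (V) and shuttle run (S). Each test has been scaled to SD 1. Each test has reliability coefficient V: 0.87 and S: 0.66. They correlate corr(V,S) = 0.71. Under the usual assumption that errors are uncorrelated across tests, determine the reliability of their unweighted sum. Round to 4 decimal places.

Var(V+S) = 2 + 2·[0.71] = 2 + 1.42 = 3.42.
Because errors are independent across components, Cov(Tᵢ,Tⱼ) = Cov(Xᵢ,Xⱼ); the off-diagonal part of the true-score variance is the same as above.
True-score variance = [0.87 + 0.66] + 1.42 = 1.53 + 1.42 = 2.95.
Reliability = 2.95 / 3.42 = 0.8626.

0.8626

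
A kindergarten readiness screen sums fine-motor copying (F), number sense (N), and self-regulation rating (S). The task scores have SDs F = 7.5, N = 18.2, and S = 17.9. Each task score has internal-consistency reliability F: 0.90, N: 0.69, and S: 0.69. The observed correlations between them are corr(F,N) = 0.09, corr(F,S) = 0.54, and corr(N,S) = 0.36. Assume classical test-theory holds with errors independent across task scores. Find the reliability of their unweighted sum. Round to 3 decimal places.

Var(F+N+S) = 7.5² + 18.2² + 17.9² + 2·[7.5·18.2·0.09 + 7.5·17.9·0.54 + 18.2·17.9·0.36] = 707.9 + 404.122 = 1112.02.
Because errors are independent across components, Cov(Tᵢ,Tⱼ) = Cov(Xᵢ,Xⱼ); the off-diagonal part of the true-score variance is the same as above.
True-score variance = [7.5²·0.90 + 18.2²·0.69 + 17.9²·0.69] + 404.122 = 500.263 + 404.122 = 904.385.
Reliability = 904.385 / 1112.02 = 0.813.

0.813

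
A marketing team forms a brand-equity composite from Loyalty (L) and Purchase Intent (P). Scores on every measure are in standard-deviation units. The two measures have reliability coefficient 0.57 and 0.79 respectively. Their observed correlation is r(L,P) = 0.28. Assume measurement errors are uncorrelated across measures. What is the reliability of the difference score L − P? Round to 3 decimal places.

0.556

Var(L−P) = 1 + 1 − 2·0.28 = 2 − 0.56 = 1.44.
Under uncorrelated errors the observed covariances equal the true-score covariances, so only the own-variance terms attenuate.
True-score variance = [0.57 + 0.79] − 0.56 = 1.36 − 0.56 = 0.8.
Reliability = 0.8 / 1.44 = 0.556.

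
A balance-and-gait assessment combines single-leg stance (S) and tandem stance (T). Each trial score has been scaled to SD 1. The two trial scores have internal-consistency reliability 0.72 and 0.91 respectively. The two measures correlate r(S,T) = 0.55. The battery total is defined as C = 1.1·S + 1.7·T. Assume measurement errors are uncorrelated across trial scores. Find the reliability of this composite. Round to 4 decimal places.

0.9027

Var(C) = 1.1² + 1.7² + 2·[1.87·0.55] = 4.1 + 2.057 = 6.157.
Under uncorrelated errors the observed covariances equal the true-score covariances, so only the own-variance terms attenuate.
True-score variance = [1.1²·0.72 + 1.7²·0.91] + 2.057 = 3.5011 + 2.057 = 5.5581.
Reliability = 5.5581 / 6.157 = 0.9027.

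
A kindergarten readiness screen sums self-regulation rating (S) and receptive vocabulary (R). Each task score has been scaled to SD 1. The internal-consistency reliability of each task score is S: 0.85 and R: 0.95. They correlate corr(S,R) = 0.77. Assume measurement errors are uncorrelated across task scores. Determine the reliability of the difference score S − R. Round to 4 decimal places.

0.5652

Var(S−R) = 1 + 1 − 2·0.77 = 2 − 1.54 = 0.46.
With uncorrelated errors the cross-covariances are all true-score covariance, so they carry over unchanged; only the diagonal terms shrink to ρᵢσᵢ².
True-score variance = [0.85 + 0.95] − 1.54 = 1.8 − 1.54 = 0.26.
Reliability = 0.26 / 0.46 = 0.5652.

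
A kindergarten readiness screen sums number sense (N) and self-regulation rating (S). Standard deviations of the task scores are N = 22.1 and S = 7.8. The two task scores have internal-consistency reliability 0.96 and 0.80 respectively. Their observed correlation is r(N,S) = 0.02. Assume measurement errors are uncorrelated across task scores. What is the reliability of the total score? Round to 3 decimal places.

Var(N+S) = 22.1² + 7.8² + 2·[22.1·7.8·0.02] = 549.25 + 6.8952 = 556.145.
Because errors are independent across components, Cov(Tᵢ,Tⱼ) = Cov(Xᵢ,Xⱼ); the off-diagonal part of the true-score variance is the same as above.
True-score variance = [22.1²·0.96 + 7.8²·0.80] + 6.8952 = 517.546 + 6.8952 = 524.441.
Reliability = 524.441 / 556.145 = 0.943.

0.943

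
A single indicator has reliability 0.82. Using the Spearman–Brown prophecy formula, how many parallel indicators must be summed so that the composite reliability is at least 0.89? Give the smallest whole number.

k ≥ ρ*(1−ρ₁)/(ρ₁(1−ρ*)) = 0.89·0.18 / (0.82·0.11) = 1.776.
Smallest integer k = 2.

2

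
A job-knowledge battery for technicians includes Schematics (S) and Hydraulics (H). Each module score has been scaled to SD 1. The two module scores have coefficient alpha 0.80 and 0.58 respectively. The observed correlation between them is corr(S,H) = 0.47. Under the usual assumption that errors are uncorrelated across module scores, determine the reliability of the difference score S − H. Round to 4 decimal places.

Var(S−H) = 1 + 1 − 2·0.47 = 2 − 0.94 = 1.06.
Under uncorrelated errors the observed covariances equal the true-score covariances, so only the own-variance terms attenuate.
True-score variance = [0.80 + 0.58] − 0.94 = 1.38 − 0.94 = 0.44.
Reliability = 0.44 / 1.06 = 0.4151.

0.4151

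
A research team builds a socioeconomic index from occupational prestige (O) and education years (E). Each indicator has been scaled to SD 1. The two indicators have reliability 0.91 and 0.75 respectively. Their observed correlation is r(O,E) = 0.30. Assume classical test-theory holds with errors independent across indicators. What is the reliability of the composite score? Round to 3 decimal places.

Var(O+E) = 2 + 2·[0.30] = 2 + 0.6 = 2.6.
Because errors are independent across components, Cov(Tᵢ,Tⱼ) = Cov(Xᵢ,Xⱼ); the off-diagonal part of the true-score variance is the same as above.
True-score variance = [0.91 + 0.75] + 0.6 = 1.66 + 0.6 = 2.26.
Reliability = 2.26 / 2.6 = 0.869.

0.869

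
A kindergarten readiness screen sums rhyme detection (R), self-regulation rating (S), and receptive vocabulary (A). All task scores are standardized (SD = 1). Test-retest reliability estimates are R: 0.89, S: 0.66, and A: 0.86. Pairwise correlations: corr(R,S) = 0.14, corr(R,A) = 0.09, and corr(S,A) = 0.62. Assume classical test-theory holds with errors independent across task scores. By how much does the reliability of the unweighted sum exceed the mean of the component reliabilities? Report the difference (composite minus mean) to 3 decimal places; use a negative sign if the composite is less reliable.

Var(sum) = 3 + 1.7 = 4.7; true-score variance = 2.41 + 1.7 = 4.11; composite reliability = 0.8745.
Mean component reliability = 0.8033.
Difference = 0.8745 − 0.8033 = 0.071.

0.071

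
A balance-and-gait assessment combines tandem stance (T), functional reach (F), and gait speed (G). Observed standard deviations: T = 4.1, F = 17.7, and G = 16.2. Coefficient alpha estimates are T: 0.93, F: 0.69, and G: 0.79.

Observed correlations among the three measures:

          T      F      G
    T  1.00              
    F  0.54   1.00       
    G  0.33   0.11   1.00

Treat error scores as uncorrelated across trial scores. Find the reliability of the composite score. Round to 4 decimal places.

Var(T+F+G) = 4.1² + 17.7² + 16.2² + 2·[4.1·17.7·0.54 + 4.1·16.2·0.33 + 17.7·16.2·0.11] = 592.54 + 185.296 = 777.836.
Under uncorrelated errors the observed covariances equal the true-score covariances, so only the own-variance terms attenuate.
True-score variance = [4.1²·0.93 + 17.7²·0.69 + 16.2²·0.79] + 185.296 = 439.131 + 185.296 = 624.427.
Reliability = 624.427 / 777.836 = 0.8028.

0.8028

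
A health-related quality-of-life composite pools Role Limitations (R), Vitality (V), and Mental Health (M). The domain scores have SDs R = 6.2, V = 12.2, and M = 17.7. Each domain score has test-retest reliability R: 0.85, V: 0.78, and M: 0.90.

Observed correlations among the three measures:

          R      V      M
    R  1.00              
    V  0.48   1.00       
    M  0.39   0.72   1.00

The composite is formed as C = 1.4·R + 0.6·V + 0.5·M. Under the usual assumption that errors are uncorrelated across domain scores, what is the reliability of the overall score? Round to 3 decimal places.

Var(C) = 1.4²·6.2² + 0.6²·12.2² + 0.5²·17.7² + 2·[0.84·6.2·12.2·0.48 + 0.7·6.2·17.7·0.39 + 0.3·12.2·17.7·0.72] = 207.247 + 214.2 = 421.448.
Because errors are independent across components, Cov(Tᵢ,Tⱼ) = Cov(Xᵢ,Xⱼ); the off-diagonal part of the true-score variance is the same as above.
True-score variance = [1.4²·6.2²·0.85 + 0.6²·12.2²·0.78 + 0.5²·17.7²·0.90] + 214.2 = 176.326 + 214.2 = 390.526.
Reliability = 390.526 / 421.448 = 0.927.

0.927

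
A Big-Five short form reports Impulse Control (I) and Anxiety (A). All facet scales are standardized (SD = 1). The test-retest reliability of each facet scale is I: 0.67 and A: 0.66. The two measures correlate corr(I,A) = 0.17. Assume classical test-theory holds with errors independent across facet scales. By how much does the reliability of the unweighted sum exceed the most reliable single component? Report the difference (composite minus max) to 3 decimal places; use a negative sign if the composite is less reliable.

0.044

Var(sum) = 2 + 0.34 = 2.34; true-score variance = 1.33 + 0.34 = 1.67; composite reliability = 0.7137.
Max component reliability = 0.6700.
Difference = 0.7137 − 0.6700 = 0.044.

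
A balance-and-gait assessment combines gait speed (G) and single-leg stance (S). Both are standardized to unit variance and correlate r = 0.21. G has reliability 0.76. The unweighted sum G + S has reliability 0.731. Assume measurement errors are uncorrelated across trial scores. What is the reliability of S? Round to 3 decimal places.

Var(G+S) = 2 + 2·0.21 = 2.420.
True-score variance = ρ_G + ρ_S + 2·0.21, so 0.731 = (0.76 + ρ_S + 0.42) / 2.420.
ρ_S = 0.731·2.420 − 0.76 − 0.42 = 0.589.

0.589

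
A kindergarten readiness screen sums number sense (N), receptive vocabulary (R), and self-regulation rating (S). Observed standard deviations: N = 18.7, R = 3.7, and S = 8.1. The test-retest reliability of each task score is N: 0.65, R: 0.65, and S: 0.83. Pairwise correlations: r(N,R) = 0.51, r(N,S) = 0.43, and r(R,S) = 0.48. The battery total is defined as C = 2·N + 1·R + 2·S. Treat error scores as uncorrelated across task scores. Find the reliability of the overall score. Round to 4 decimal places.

Var(C) = 2²·18.7² + 3.7² + 2²·8.1² + 2·[2·18.7·3.7·0.51 + 4·18.7·8.1·0.43 + 2·3.7·8.1·0.48] = 1674.89 + 719.747 = 2394.64.
With uncorrelated errors the cross-covariances are all true-score covariance, so they carry over unchanged; only the diagonal terms shrink to ρᵢσᵢ².
True-score variance = [2²·18.7²·0.65 + 3.7²·0.65 + 2²·8.1²·0.83] + 719.747 = 1135.92 + 719.747 = 1855.66.
Reliability = 1855.66 / 2394.64 = 0.7749.

0.7749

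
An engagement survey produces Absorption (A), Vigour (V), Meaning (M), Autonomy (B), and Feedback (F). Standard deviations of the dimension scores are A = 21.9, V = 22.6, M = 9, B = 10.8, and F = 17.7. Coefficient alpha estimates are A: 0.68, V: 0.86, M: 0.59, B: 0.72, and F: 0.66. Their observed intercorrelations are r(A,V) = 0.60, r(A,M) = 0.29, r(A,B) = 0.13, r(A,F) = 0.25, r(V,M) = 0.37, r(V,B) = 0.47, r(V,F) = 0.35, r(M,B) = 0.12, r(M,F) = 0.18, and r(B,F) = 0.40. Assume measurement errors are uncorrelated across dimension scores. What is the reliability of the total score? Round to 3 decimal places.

Var(A+V+M+B+F) = 21.9² + 22.6² + 9² + 10.8² + 17.7² + 2·[21.9·22.6·0.60 + 21.9·9·0.29 + 21.9·10.8·0.13 + 21.9·17.7·0.25 + 22.6·9·0.37 + 22.6·10.8·0.47 + 22.6·17.7·0.35 + 9·10.8·0.12 + 9·17.7·0.18 + 10.8·17.7·0.40] = 1501.3 + 1857.13 = 3358.43.
With uncorrelated errors the cross-covariances are all true-score covariance, so they carry over unchanged; only the diagonal terms shrink to ρᵢσᵢ².
True-score variance = [21.9²·0.68 + 22.6²·0.86 + 9²·0.59 + 10.8²·0.72 + 17.7²·0.66] + 1857.13 = 1103.93 + 1857.13 = 2961.06.
Reliability = 2961.06 / 3358.43 = 0.882.

0.882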